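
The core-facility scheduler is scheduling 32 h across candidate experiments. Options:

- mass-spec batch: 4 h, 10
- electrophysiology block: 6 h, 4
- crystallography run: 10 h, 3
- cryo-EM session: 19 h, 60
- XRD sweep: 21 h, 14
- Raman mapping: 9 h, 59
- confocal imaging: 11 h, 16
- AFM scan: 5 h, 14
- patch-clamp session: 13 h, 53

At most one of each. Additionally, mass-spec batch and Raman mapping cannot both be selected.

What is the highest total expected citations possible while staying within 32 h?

126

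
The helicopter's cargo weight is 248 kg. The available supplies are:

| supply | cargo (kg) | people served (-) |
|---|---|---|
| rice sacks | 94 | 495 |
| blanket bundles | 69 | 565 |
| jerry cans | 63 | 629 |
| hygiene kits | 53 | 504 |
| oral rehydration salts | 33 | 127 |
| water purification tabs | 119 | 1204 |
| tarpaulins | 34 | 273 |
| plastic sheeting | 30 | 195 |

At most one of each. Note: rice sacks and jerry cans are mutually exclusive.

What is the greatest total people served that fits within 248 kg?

2337

By people served per kg: water purification tabs 10.12, jerry cans 9.98, hygiene kits 9.51, blanket bundles 8.19 lead.
Best packing: jerry cans + hygiene kits + water purification tabs — 235 kg, 2337 total.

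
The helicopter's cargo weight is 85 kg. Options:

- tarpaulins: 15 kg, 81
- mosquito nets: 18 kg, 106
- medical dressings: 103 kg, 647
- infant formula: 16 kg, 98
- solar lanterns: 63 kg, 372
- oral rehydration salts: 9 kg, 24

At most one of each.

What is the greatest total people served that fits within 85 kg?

478

By people served per kg: medical dressings 6.28, infant formula 6.12, solar lanterns 5.90 lead.
Filling by ratio: infant formula + solar lanterns for 470, with 6 kg left unused.
Replace infant formula with mosquito nets: the trade gains 8 net, giving 478 at 81 kg.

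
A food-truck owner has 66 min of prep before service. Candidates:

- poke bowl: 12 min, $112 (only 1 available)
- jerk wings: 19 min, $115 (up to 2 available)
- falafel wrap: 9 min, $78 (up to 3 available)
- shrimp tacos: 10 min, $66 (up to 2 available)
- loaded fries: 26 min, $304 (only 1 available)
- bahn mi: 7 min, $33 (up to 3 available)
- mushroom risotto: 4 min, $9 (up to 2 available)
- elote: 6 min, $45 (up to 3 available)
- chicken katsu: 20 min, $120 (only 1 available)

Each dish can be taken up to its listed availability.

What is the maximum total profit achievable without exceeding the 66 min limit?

Density check — loaded fries 11.69, poke bowl 9.33, falafel wrap 8.67, elote 7.50 are the best per min.
Taking poke bowl + 3×falafel wrap + loaded fries: 65 min used, 650 in profit.
No other feasible combination exceeds 650.

650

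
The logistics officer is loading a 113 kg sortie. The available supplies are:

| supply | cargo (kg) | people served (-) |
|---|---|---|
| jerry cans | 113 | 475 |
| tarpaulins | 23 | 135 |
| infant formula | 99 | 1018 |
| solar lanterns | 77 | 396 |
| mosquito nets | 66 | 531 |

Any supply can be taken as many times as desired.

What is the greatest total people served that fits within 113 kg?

Best packing: infant formula — 99 kg, 1018 total.
That's the maximum — no swap from here does better than 1018.

1018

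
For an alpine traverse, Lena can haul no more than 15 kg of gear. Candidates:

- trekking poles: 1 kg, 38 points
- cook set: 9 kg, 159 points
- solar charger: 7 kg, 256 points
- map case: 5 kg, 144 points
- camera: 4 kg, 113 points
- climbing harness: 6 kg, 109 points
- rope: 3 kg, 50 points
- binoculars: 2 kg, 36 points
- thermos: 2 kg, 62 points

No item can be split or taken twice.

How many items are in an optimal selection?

4

Best achievable utility is 500.
One optimal bundle: trekking poles + solar charger + map case + thermos (15 kg).
Any selection reaching 500 contains exactly 4 items.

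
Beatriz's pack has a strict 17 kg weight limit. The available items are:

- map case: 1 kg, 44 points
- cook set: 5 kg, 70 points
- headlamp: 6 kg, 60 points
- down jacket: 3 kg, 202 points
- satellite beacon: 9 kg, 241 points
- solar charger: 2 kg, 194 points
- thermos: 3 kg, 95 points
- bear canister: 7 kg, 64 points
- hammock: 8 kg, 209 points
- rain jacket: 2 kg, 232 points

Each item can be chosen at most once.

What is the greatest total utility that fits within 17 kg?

913

Taking the top-ratio items first gives map case + cook set + down jacket + solar charger + thermos + rain jacket for 837 (16 kg).
Dropping cook set and thermos frees 8 kg; slotting in satellite beacon (9 kg) lifts the total to 913 at 17 kg.
The closest alternative, map case + down jacket + solar charger + hammock + rain jacket, reaches only 881.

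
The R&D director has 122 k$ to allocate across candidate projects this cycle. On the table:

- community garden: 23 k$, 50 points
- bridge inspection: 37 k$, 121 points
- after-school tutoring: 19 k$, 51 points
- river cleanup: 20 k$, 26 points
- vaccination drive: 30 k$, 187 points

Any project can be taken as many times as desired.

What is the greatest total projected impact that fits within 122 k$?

748

Ranking by ratio (projected impact/k$): vaccination drive 6.23, bridge inspection 3.27, after-school tutoring 2.68.
Best packing: 4×vaccination drive — 120 k$, 748 total.
Every other selection either busts 122 k$ or fails to beat 748.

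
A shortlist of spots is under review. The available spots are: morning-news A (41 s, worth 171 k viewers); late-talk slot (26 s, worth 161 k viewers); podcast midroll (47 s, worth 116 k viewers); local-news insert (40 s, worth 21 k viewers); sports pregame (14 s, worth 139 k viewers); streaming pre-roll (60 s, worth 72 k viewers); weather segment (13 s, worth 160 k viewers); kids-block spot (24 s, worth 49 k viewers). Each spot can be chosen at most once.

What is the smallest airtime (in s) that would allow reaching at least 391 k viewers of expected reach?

Minimise s subject to total expected reach ≥ 391.
late-talk slot + sports pregame + weather segment: 460 expected reach at 53 s.
Any bundle with less than 53 s falls short of 391.

53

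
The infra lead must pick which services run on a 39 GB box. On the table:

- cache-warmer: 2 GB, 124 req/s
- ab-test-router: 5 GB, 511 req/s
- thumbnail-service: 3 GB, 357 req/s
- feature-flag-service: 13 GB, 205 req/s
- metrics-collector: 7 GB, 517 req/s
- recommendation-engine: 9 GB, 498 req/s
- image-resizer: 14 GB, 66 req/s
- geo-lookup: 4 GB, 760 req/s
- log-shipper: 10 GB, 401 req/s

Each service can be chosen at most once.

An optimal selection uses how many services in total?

6

Optimal total is 3044.
For example ab-test-router + thumbnail-service + metrics-collector + recommendation-engine + geo-lookup + log-shipper achieves it, using 38 GB.
Every optimal selection uses 6 services.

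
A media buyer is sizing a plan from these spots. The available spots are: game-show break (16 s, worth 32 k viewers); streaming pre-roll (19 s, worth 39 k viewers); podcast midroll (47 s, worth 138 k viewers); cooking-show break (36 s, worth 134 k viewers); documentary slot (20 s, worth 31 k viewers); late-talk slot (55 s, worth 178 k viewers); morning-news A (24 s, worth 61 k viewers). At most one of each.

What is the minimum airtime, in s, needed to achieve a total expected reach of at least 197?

71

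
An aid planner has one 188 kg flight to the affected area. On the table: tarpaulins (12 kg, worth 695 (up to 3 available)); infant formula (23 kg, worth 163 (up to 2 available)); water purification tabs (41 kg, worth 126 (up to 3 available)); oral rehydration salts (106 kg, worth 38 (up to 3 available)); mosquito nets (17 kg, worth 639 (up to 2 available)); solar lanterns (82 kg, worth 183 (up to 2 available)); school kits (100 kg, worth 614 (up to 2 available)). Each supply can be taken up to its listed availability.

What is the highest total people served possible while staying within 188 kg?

By people served per kg: tarpaulins 57.92, mosquito nets 37.59, infant formula 7.09, school kits 6.14 lead.
Greedy by ratio would take 3×tarpaulins + 2×infant formula + water purification tabs + 2×mosquito nets: 157 kg used, total 3815.
Replace 2×infant formula and water purification tabs with school kits: the trade gains 162 net, giving 3977 at 170 kg.
That's the maximum — no swap from here does better than 3977.

3977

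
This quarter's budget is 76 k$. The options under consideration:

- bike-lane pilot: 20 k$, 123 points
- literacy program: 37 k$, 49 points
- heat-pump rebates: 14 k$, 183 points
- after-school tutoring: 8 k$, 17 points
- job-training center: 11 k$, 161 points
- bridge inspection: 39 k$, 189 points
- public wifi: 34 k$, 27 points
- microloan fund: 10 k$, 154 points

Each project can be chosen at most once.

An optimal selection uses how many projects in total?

Optimal total is 687.
For example heat-pump rebates + job-training center + bridge inspection + microloan fund achieves it, using 74 k$.
All optima have 4 projects.

4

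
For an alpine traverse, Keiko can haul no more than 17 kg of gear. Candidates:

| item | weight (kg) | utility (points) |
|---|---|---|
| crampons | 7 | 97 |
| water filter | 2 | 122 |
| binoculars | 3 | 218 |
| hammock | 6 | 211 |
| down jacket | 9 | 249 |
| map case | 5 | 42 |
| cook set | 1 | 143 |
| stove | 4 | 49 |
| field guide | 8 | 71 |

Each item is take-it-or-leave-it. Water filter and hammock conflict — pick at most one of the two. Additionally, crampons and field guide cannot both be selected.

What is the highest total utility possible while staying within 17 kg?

732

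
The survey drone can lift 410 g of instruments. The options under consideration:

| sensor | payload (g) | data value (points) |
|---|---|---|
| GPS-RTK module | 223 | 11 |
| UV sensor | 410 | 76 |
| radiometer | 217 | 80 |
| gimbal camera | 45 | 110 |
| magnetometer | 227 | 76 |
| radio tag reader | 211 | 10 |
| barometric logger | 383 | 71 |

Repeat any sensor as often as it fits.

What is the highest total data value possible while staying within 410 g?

990

Best packing: 9×gimbal camera — 405 g, 990 total.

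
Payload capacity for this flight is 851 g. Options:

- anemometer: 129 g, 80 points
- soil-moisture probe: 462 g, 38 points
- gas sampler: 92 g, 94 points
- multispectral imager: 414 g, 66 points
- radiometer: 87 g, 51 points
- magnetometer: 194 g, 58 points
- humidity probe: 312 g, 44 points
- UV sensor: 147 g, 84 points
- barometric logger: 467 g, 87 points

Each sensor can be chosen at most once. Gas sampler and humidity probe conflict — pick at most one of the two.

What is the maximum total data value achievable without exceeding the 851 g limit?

367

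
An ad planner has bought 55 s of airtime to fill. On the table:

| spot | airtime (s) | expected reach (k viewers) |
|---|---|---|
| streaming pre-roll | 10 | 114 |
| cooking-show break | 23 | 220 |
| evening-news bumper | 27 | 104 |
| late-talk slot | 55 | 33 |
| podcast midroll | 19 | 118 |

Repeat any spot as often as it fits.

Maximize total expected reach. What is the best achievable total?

570

Ranking by ratio (expected reach/s): streaming pre-roll 11.40, cooking-show break 9.57, podcast midroll 6.21, evening-news bumper 3.85.
5×streaming pre-roll uses 50 of the 55 s and totals 570.
Nothing else within 55 s beats 570.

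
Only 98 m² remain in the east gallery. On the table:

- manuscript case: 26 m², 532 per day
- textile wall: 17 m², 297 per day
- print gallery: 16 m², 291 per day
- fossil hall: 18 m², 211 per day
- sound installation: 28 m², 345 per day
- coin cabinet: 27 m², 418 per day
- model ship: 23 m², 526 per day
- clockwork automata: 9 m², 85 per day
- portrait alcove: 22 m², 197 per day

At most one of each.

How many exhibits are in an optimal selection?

Optimal total is 1773.
For example manuscript case + textile wall + coin cabinet + model ship achieves it, using 93 m².
Any selection reaching 1773 contains exactly 4 exhibits.

4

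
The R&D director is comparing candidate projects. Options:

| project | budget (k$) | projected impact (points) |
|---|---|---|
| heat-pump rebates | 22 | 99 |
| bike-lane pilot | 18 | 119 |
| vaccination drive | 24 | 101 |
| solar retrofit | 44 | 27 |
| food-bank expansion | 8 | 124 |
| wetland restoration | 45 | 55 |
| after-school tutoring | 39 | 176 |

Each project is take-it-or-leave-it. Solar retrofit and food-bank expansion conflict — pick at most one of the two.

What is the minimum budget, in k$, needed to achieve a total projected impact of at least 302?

Look for the lowest-budget combination reaching 302.
heat-pump rebates + bike-lane pilot + food-bank expansion: 342 projected impact at 48 k$.
Any bundle with less than 48 k$ falls short of 302.

48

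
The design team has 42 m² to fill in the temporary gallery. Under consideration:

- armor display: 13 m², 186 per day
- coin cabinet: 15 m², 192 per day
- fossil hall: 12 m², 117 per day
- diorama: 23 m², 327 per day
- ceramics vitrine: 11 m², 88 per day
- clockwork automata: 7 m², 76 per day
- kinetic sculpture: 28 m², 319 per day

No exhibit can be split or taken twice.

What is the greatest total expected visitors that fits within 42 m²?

520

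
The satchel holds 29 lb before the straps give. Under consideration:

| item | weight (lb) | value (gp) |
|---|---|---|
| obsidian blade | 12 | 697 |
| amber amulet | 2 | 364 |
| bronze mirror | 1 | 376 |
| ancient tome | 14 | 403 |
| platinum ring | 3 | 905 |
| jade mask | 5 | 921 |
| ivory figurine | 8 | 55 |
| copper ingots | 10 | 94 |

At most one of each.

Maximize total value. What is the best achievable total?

3263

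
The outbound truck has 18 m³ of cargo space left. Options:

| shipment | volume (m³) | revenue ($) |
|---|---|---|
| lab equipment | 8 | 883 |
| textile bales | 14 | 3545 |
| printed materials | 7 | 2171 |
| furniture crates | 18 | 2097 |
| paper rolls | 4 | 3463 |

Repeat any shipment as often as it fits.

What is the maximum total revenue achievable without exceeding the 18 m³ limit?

Taking 4×paper rolls: 16 m³ used, 13852 in revenue.

13852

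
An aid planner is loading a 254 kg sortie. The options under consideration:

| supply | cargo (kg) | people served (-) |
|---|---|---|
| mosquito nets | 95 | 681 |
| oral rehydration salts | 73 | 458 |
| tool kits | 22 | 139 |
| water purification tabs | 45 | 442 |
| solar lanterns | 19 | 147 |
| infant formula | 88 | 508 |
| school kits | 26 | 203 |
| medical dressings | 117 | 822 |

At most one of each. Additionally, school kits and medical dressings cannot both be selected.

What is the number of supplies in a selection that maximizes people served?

4

The maximum people served within 254 kg is 1869.
oral rehydration salts + water purification tabs + solar lanterns + medical dressings hits 1869 at 254 kg.
Any selection reaching 1869 contains exactly 4 supplies.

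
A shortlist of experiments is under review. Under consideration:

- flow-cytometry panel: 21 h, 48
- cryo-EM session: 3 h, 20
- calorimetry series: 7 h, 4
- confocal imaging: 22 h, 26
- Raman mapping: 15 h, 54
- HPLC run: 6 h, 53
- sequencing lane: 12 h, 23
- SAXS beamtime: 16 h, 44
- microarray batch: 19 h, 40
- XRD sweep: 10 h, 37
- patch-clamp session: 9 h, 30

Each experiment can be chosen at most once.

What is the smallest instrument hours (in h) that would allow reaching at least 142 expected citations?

31

Need the lightest bundle worth ≥ 142.
Raman mapping + HPLC run + XRD sweep: 144 expected citations at 31 h.
Any bundle with less than 31 h falls short of 142.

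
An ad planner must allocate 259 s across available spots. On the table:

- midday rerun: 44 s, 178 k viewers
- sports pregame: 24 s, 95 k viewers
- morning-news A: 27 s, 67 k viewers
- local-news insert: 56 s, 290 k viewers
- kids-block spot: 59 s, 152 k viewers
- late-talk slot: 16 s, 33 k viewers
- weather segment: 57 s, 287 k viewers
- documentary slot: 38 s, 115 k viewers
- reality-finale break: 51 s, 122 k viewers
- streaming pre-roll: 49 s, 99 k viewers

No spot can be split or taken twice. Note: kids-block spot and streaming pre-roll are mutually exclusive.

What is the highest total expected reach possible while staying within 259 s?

Taking the top-ratio spots first gives midday rerun + sports pregame + morning-news A + local-news insert + weather segment + documentary slot for 1032 (246 s).
Dropping documentary slot frees 38 s; slotting in reality-finale break (51 s) lifts the total to 1039 at 259 s.
The closest alternative, midday rerun + sports pregame + local-news insert + kids-block spot + late-talk slot + weather segment, reaches only 1035.

1039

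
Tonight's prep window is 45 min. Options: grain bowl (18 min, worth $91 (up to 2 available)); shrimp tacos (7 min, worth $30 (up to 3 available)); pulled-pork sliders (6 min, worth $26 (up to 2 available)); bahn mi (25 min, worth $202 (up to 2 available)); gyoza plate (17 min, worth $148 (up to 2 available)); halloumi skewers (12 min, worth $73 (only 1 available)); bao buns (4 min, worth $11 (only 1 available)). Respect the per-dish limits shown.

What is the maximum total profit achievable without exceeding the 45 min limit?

350

The ratio heuristic lands on pulled-pork sliders + 2×gyoza plate + bao buns (333) but leaves 1 min idle.
The 27 min tied up in pulled-pork sliders and gyoza plate and bao buns is better spent on bahn mi — total rises to 350 (42 min).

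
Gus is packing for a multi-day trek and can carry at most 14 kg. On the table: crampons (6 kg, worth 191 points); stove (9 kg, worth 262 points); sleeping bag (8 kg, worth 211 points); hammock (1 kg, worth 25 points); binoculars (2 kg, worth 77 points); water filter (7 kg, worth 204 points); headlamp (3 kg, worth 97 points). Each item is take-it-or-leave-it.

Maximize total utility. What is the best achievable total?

436

A density-first pass picks crampons + hammock + binoculars + headlamp — 390 at 12 kg.
Dropping crampons and hammock frees 7 kg; slotting in stove (9 kg) lifts the total to 436 at 14 kg.
Every other selection either busts 14 kg or fails to beat 436.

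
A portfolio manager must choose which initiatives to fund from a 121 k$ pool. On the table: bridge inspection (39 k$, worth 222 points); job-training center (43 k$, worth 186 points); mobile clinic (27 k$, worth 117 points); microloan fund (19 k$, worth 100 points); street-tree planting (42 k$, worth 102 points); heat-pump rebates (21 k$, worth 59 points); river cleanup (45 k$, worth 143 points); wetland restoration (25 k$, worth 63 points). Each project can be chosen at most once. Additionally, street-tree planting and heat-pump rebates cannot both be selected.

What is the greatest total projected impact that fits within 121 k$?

525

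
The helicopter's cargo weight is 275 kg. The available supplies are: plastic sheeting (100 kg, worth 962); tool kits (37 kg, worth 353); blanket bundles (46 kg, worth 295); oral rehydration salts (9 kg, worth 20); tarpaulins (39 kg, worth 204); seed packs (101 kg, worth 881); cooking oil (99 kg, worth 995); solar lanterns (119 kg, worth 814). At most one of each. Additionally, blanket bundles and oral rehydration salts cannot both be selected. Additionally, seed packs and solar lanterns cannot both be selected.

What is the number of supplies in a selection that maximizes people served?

The maximum people served within 275 kg is 2514.
plastic sheeting + tool kits + tarpaulins + cooking oil hits 2514 at 275 kg.
All optima have 4 supplies.

4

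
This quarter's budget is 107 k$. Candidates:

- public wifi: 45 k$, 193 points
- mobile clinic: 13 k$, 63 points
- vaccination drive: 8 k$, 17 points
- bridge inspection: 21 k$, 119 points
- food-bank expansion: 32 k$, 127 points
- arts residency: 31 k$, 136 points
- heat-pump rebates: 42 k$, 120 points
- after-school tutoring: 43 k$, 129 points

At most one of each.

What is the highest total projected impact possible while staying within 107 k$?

465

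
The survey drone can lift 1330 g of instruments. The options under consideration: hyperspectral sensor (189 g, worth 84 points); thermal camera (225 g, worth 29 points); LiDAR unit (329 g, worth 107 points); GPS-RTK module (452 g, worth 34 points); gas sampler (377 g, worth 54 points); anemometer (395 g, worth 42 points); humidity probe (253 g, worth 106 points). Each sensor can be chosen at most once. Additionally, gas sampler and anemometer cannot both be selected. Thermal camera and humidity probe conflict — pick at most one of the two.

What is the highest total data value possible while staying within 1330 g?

Best packing: hyperspectral sensor + LiDAR unit + gas sampler + humidity probe — 1148 g, 351 total.
Every other selection either busts 1330 g or breaks a pairing rule or fails to beat 351.

351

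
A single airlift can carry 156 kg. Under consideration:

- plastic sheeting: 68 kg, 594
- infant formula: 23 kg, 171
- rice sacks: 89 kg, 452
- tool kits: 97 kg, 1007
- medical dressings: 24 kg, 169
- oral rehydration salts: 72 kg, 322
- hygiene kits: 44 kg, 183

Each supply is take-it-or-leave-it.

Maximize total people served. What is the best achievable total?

1347

Infant formula + tool kits + medical dressings uses 144 of the 156 kg and totals 1347.
Every other selection either busts 156 kg or fails to beat 1347.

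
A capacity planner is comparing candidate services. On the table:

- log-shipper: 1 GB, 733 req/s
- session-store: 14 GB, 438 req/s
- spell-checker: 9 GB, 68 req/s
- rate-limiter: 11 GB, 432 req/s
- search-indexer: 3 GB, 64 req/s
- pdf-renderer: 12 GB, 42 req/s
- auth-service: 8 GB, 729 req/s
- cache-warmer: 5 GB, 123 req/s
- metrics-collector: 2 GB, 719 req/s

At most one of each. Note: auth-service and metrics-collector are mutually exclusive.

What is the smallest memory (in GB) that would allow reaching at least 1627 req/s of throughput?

11

Look for the lowest-memory combination reaching 1627.
log-shipper + search-indexer + cache-warmer + metrics-collector reaches 1639 using 11 GB.
No combination under 11 GB hits 1627.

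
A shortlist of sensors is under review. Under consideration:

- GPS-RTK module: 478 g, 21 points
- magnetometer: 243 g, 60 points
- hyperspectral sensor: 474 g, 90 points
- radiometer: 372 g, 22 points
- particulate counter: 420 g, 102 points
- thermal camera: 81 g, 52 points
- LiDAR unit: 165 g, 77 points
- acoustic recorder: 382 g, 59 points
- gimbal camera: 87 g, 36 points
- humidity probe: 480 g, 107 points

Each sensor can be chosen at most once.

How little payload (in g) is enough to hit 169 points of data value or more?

Need the lightest bundle worth ≥ 169.
magnetometer + thermal camera + LiDAR unit: 189 data value at 489 g.
Below 489 g the best achievable stays under 169.

489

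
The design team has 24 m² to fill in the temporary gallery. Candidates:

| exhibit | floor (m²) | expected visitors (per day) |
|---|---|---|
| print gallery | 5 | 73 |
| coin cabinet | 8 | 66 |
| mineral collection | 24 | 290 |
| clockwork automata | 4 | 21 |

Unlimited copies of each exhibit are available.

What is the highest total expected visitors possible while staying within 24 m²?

Taking 4×print gallery + clockwork automata: 24 m² used, 313 in expected visitors.
No other feasible combination exceeds 313.

313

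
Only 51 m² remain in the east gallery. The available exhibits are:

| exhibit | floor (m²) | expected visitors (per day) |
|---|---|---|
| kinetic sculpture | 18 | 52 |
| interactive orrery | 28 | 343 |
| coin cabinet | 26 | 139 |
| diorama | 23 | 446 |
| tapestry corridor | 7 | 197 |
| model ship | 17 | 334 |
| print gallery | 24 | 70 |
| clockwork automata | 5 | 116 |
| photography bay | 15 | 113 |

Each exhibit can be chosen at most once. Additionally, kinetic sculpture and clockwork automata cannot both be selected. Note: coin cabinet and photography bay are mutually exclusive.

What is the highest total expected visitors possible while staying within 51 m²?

Greedy by ratio would take tapestry corridor + model ship + clockwork automata + photography bay: 44 m² used, total 760.
Replace clockwork automata and photography bay with diorama: the trade gains 217 net, giving 977 at 47 m².
Nothing else feasible within 51 m² beats 977.

977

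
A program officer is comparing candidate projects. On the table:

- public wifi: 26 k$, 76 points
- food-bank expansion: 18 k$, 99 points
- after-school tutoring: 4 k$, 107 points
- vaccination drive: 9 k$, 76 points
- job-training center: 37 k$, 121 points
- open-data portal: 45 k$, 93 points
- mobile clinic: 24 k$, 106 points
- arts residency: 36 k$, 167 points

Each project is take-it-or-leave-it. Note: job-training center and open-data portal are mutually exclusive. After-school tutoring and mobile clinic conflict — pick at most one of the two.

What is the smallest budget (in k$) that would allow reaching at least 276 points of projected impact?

Minimise k$ subject to total projected impact ≥ 276.
food-bank expansion + after-school tutoring + vaccination drive reaches 282 using 31 k$.
No combination under 31 k$ hits 276.

31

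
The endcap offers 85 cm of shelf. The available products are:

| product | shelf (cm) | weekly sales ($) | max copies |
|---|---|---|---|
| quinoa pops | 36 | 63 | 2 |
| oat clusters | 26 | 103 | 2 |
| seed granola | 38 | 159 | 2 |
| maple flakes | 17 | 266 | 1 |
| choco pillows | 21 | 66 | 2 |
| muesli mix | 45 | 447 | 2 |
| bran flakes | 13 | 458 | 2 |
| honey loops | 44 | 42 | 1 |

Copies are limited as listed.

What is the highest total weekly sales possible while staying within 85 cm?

1363

By weekly sales per cm: bran flakes 35.23, maple flakes 15.65, muesli mix 9.93 lead.
Taking the top-ratio products first gives seed granola + maple flakes + 2×bran flakes for 1341 (81 cm).
Replace seed granola and maple flakes with muesli mix: the trade gains 22 net, giving 1363 at 71 cm.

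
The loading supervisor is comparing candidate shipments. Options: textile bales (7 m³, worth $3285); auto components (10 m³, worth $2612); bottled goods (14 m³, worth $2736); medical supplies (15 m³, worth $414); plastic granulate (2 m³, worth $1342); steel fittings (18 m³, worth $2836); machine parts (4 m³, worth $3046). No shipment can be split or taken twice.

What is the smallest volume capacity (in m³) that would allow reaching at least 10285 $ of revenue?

23

Look for the lowest-volume combination reaching 10285.
textile bales + auto components + plastic granulate + machine parts: 10285 revenue at 23 m³.
No combination under 23 m³ hits 10285.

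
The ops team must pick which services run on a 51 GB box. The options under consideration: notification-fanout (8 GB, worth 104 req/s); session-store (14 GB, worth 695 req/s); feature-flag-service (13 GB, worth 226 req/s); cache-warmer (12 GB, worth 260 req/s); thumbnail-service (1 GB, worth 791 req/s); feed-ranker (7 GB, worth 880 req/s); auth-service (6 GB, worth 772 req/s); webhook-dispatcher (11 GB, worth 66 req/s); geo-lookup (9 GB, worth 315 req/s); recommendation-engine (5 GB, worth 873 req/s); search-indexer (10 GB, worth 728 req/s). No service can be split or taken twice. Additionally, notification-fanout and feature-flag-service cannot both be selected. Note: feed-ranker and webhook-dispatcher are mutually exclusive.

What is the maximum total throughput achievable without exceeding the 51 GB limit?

Density check — thumbnail-service 791.00, recommendation-engine 174.60, auth-service 128.67, feed-ranker 125.71 are the best per GB.
Taking notification-fanout + session-store + thumbnail-service + feed-ranker + auth-service + recommendation-engine + search-indexer: 51 GB used, 4843 in throughput.

4843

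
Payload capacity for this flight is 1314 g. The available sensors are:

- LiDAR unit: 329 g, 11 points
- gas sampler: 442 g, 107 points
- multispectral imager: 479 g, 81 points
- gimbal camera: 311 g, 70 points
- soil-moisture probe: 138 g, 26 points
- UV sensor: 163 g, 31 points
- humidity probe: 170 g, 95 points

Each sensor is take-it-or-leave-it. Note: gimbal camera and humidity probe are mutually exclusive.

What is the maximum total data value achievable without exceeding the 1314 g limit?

Gas sampler + multispectral imager + UV sensor + humidity probe uses 1254 of the 1314 g and totals 314.
The closest alternative, gas sampler + multispectral imager + soil-moisture probe + humidity probe, reaches only 309.

314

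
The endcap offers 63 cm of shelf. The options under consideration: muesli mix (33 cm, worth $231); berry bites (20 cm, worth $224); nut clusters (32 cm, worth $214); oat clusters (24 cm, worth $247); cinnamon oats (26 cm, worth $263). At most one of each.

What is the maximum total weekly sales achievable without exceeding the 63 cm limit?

Greedy by ratio would take berry bites + oat clusters: 44 cm used, total 471.
Dropping berry bites frees 20 cm; slotting in cinnamon oats (26 cm) lifts the total to 510 at 50 cm.
Next best is muesli mix + cinnamon oats at 494 (59 cm) — short by 16.

510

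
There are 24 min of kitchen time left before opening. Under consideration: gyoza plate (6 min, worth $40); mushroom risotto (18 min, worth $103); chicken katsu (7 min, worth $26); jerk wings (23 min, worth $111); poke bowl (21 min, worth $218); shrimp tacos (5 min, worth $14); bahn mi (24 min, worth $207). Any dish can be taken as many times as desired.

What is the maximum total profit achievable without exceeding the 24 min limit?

Best packing: poke bowl — 21 min, 218 total.
Every other selection either busts 24 min or fails to beat 218.

218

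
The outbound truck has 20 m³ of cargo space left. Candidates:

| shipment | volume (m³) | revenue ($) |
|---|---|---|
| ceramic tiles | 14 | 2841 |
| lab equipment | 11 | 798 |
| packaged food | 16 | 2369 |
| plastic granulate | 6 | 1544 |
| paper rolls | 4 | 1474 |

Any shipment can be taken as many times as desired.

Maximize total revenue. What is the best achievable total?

5×paper rolls uses 20 of the 20 m³ and totals 7370.

7370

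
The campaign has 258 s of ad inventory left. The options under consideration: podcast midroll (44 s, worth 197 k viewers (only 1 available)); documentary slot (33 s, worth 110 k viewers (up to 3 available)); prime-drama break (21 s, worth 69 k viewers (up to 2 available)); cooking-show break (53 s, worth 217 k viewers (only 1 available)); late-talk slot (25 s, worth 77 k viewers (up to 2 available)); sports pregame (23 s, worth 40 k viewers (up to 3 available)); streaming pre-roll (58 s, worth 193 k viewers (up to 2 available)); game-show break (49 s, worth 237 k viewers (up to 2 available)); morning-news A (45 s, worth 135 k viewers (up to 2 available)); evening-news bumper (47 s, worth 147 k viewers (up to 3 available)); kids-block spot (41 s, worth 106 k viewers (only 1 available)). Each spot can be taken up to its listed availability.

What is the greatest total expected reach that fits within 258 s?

1081

Filling by ratio: podcast midroll + documentary slot + prime-drama break + cooking-show break + 2×game-show break for 1067, with 9 s left unused.
Replace documentary slot and prime-drama break with streaming pre-roll: the trade gains 14 net, giving 1081 at 253 s.
No other feasible combination exceeds 1081.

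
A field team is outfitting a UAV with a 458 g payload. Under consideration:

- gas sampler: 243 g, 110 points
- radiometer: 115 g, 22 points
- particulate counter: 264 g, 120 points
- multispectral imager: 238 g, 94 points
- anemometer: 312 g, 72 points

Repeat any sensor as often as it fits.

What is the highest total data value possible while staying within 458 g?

Best packing: radiometer + particulate counter — 379 g, 142 total.

142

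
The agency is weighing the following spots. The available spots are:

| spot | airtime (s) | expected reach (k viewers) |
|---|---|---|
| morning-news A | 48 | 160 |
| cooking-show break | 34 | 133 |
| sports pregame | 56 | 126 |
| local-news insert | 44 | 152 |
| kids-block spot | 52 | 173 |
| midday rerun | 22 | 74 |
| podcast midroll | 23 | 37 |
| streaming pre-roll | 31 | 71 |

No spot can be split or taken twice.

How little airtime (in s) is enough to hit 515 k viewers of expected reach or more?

148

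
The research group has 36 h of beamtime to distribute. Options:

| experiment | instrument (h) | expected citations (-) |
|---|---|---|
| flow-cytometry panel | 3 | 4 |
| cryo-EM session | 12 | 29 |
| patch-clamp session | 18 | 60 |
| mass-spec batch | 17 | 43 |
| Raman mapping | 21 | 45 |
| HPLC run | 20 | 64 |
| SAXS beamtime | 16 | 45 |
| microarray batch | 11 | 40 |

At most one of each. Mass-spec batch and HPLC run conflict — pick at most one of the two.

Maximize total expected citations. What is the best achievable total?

109

Ranking by ratio (expected citations/h): microarray batch 3.64, patch-clamp session 3.33, HPLC run 3.20.
A density-first pass picks flow-cytometry panel + patch-clamp session + microarray batch — 104 at 32 h.
A better packing is HPLC run + SAXS beamtime: 36 h, total 109.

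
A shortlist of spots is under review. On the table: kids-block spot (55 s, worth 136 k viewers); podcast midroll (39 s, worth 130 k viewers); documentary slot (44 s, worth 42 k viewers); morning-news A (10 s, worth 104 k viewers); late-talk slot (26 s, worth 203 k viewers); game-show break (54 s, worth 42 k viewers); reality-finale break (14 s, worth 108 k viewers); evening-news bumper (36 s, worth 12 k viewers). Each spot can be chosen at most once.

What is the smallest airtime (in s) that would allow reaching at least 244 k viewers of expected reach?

Need the lightest bundle worth ≥ 244.
morning-news A + late-talk slot reaches 307 using 36 s.
Below 36 s the best achievable stays under 244.

36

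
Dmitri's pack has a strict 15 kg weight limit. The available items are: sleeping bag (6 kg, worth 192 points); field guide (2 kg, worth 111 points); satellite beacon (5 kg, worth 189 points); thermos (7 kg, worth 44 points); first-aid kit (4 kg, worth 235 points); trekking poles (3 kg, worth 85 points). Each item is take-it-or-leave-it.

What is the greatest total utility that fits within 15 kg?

623

A density-first pass picks field guide + satellite beacon + first-aid kit + trekking poles — 620 at 14 kg.
Dropping satellite beacon frees 5 kg; slotting in sleeping bag (6 kg) lifts the total to 623 at 15 kg.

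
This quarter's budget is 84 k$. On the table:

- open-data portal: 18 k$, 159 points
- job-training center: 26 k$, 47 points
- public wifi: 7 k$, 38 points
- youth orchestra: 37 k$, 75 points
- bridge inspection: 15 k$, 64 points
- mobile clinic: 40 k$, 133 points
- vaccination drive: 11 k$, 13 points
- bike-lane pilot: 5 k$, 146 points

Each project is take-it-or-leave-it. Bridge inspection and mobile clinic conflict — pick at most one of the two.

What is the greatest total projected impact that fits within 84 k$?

489

Greedy by ratio would take open-data portal + public wifi + youth orchestra + bridge inspection + bike-lane pilot: 82 k$ used, total 482.
The 52 k$ tied up in youth orchestra and bridge inspection is better spent on mobile clinic + vaccination drive — total rises to 489 (81 k$).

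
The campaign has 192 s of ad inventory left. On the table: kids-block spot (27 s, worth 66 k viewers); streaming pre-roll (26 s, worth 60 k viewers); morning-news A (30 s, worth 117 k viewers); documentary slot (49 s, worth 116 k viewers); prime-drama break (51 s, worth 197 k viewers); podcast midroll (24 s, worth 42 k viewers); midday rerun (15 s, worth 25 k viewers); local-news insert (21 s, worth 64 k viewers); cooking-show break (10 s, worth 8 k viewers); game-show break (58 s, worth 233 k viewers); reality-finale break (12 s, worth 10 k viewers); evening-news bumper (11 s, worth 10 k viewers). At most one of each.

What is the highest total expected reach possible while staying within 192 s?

Ranking by ratio (expected reach/s): game-show break 4.02, morning-news A 3.90, prime-drama break 3.86, local-news insert 3.05.
The ratio ordering already packs tightly: kids-block spot + morning-news A + prime-drama break + local-news insert + game-show break, 187 s, 677.
The spare 5 s is too small for any remaining spot, and no exchange beats 677.

677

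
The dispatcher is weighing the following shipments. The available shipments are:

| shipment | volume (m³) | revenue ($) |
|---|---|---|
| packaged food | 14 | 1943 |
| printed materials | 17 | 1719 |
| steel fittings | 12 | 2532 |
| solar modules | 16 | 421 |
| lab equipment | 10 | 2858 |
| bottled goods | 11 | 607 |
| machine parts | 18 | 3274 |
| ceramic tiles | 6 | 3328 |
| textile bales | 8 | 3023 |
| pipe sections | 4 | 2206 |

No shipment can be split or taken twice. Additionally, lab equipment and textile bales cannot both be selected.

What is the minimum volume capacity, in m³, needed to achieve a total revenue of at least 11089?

Minimise m³ subject to total revenue ≥ 11089.
steel fittings + ceramic tiles + textile bales + pipe sections reaches 11089 using 30 m³.
Any bundle with less than 30 m³ falls short of 11089.

30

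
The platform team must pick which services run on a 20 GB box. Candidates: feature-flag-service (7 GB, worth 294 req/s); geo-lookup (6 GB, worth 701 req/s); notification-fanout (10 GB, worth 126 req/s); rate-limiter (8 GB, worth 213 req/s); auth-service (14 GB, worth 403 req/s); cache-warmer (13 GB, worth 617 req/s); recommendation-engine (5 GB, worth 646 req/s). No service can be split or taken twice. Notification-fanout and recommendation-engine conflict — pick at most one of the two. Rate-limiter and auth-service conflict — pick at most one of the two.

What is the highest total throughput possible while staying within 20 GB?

1641

The ratio ordering already packs tightly: feature-flag-service + geo-lookup + recommendation-engine, 18 GB, 1641.
Runner-up geo-lookup + rate-limiter + recommendation-engine tops out at 1560.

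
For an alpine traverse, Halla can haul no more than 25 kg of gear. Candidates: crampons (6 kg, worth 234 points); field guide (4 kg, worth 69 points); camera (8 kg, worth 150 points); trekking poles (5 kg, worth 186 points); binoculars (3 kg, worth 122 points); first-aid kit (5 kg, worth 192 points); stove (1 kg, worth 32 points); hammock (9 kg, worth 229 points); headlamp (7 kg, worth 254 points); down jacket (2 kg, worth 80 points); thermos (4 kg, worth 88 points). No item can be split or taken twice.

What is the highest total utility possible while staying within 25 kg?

Density check — binoculars 40.67, down jacket 40.00, crampons 39.00 are the best per kg.
The ratio heuristic lands on crampons + trekking poles + binoculars + first-aid kit + stove + down jacket (846) but leaves 3 kg idle.
The 4 kg tied up in binoculars and stove is better spent on headlamp — total rises to 946 (25 kg).

946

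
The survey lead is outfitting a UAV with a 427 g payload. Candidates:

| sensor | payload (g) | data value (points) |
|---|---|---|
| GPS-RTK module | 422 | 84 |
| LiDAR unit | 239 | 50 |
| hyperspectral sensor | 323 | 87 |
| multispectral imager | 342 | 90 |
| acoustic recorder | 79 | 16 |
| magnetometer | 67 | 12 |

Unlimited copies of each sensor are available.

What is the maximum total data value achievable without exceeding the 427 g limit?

Filling by ratio: hyperspectral sensor + acoustic recorder for 103, with 25 g left unused.
Dropping hyperspectral sensor frees 323 g; slotting in multispectral imager (342 g) lifts the total to 106 at 421 g.

106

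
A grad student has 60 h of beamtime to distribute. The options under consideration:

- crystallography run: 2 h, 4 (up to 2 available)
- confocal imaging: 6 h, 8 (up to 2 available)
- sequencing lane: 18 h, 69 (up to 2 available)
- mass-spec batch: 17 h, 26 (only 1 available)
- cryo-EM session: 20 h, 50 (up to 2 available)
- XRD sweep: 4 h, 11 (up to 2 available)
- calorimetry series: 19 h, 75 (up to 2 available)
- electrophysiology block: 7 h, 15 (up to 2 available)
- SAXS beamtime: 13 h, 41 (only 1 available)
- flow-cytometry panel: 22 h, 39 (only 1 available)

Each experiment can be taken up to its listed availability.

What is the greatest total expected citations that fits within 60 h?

230

Sequencing lane + XRD sweep + 2×calorimetry series uses 60 of the 60 h and totals 230.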